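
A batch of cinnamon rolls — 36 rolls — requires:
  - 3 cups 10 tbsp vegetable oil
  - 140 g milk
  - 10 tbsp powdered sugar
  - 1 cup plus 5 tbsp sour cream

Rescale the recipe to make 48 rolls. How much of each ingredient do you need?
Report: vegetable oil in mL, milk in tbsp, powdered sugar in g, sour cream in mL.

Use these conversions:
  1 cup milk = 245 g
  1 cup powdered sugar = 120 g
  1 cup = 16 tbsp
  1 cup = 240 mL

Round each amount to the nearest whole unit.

Scaling factor: 48/36 = 4/3.
vegetable oil: (3 cup + 10 tbsp = 3.625 cup) × 4/3 × 240 mL/cup = 1160 mL
milk: 140 g × 4/3 ÷ 245 g/cup × 16 tbsp/cup ≈ 12 tbsp
powdered sugar: 10 tbsp × 4/3 ÷ 16 tbsp/cup × 120 g/cup = 100 g
sour cream: (1 cup + 5 tbsp = 1.3125 cup) × 4/3 × 240 mL/cup = 420 mL

vegetable oil: 1160 mL; milk: 12 tbsp; powdered sugar: 100 g; sour cream: 420 mL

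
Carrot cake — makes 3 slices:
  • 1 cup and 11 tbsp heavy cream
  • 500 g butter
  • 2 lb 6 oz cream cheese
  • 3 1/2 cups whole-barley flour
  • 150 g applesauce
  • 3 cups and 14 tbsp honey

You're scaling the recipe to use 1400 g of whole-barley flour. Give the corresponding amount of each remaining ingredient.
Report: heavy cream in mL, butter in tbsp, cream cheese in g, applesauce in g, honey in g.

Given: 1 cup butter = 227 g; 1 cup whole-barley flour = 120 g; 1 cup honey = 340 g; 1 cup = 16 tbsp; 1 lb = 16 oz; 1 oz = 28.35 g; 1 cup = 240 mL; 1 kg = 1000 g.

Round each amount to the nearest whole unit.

The original recipe has 420 g of whole-barley flour, so the scaling factor is 1400 ÷ 420 = 10/3.
heavy cream: (1 cup + 11 tbsp = 1.6875 cup) × 10/3 × 240 mL/cup = 1350 mL
butter: 500 g × 10/3 ÷ 227 g/cup × 16 tbsp/cup ≈ 117 tbsp
cream cheese: (2 lb + 6 oz = 2.375 lb) × 10/3 × 16 oz/lb × 28.35 g/oz = 3591 g
applesauce: 150 g × 10/3 = 500 g
honey: (3 cup + 14 tbsp = 3.875 cup) × 10/3 × 340 g/cup ≈ 4392 g

heavy cream: 1350 mL; butter: 117 tbsp; cream cheese: 3591 g; applesauce: 500 g; honey: 4392 g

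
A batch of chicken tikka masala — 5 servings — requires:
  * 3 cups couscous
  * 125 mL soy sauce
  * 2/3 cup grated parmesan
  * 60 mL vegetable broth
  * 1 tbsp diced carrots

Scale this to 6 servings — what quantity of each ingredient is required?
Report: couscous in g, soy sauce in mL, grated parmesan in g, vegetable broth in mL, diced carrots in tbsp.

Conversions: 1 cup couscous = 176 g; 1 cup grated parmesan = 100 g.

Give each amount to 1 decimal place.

Scaling factor: 6/5 = 1.2.
couscous: 3 cup × 6/5 × 176 g/cup = 633.6 g
soy sauce: 125 mL × 6/5 = 150.0 mL
grated parmesan: 2/3 cup × 6/5 × 100 g/cup = 80.0 g
vegetable broth: 60 mL × 6/5 = 72.0 mL
diced carrots: 1 tbsp × 6/5 = 1.2 tbsp

couscous: 633.6 g; soy sauce: 150.0 mL; grated parmesan: 80.0 g; vegetable broth: 72.0 mL; diced carrots: 1.2 tbsp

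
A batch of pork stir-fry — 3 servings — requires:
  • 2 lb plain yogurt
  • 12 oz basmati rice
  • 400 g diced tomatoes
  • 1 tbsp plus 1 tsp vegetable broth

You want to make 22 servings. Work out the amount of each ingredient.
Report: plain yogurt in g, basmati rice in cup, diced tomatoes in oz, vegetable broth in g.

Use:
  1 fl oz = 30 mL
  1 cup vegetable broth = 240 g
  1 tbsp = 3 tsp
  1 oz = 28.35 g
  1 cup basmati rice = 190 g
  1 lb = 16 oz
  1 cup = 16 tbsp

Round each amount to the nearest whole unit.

plain yogurt: 6653 g; basmati rice: 13 cup; diced tomatoes: 103 oz; vegetable broth: 147 g

Scaling factor: 22/3.
plain yogurt: 2 lb × 22/3 × 16 oz/lb × 28.35 g/oz ≈ 6653 g
basmati rice: 12 oz × 22/3 × 28.35 g/oz ÷ 190 g/cup ≈ 13 cup
diced tomatoes: 400 g × 22/3 ÷ 28.35 g/oz ≈ 103 oz
vegetable broth: (1 tbsp + 1 tsp = 4/3 tbsp) × 22/3 ÷ 16 tbsp/cup × 240 g/cup ≈ 147 g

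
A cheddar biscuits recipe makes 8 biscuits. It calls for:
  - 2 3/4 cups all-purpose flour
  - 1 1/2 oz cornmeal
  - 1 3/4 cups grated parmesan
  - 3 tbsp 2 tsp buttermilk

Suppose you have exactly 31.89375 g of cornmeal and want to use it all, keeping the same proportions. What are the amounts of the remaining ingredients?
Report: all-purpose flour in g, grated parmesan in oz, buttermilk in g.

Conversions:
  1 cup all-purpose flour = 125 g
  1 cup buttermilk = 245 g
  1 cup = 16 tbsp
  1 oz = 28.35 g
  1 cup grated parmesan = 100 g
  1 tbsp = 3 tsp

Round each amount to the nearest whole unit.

The original recipe has 42.525 g of cornmeal, so the scaling factor is 31.89375 ÷ 42.525 = 3/4 = 0.75.
all-purpose flour: 2.75 cup × 3/4 × 125 g/cup ≈ 258 g
grated parmesan: 1.75 cup × 3/4 × 100 g/cup ÷ 28.35 g/oz ≈ 5 oz
buttermilk: (3 tbsp + 2 tsp = 11/3 tbsp) × 3/4 ÷ 16 tbsp/cup × 245 g/cup ≈ 42 g

all-purpose flour: 258 g; grated parmesan: 5 oz; buttermilk: 42 g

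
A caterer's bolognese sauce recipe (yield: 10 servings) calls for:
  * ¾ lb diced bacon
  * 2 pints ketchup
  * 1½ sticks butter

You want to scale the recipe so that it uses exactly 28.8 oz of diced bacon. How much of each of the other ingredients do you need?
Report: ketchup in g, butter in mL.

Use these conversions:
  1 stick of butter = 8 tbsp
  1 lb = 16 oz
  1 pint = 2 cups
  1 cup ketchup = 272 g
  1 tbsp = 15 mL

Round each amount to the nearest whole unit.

ketchup: 2611 g; butter: 432 mL

The original recipe has 12 oz of diced bacon, so the scaling factor is 28.8 ÷ 12 = 12/5 = 2.4.
ketchup: 2 pint × 12/5 × 2 cup/pint × 272 g/cup ≈ 2611 g
butter: 1.5 stick × 12/5 × 8 tbsp/stick × 15 mL/tbsp = 432 mL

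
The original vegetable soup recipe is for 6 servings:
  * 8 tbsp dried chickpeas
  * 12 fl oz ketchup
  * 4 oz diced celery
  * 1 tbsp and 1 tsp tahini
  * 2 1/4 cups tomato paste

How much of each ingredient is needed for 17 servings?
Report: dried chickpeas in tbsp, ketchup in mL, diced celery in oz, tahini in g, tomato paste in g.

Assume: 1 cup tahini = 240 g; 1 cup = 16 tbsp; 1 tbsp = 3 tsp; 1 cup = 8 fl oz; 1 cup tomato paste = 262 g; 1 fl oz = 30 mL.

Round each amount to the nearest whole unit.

dried chickpeas: 23 tbsp; ketchup: 1020 mL; diced celery: 11 oz; tahini: 57 g; tomato paste: 1670 g

Scaling factor: 17/6.
dried chickpeas: 8 tbsp × 17/6 ≈ 23 tbsp
ketchup: 12 fl oz × 17/6 × 30 mL/fl oz = 1020 mL
diced celery: 4 oz × 17/6 ≈ 11 oz
tahini: (1 tbsp + 1 tsp = 4/3 tbsp) × 17/6 ÷ 16 tbsp/cup × 240 g/cup ≈ 57 g
tomato paste: 2.25 cup × 17/6 × 262 g/cup ≈ 1670 g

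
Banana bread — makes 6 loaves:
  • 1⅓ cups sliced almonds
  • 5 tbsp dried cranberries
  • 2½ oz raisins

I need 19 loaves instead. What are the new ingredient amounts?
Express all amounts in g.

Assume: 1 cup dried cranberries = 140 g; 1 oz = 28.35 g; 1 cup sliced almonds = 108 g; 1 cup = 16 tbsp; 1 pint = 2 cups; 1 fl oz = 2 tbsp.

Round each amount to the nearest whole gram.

sliced almonds: 456 g; dried cranberries: 139 g; raisins: 224 g

Scaling factor: 19/6.
sliced almonds: 4/3 cup × 19/6 × 108 g/cup = 456 g
dried cranberries: 5 tbsp × 19/6 ÷ 16 tbsp/cup × 140 g/cup ≈ 139 g
raisins: 2.5 oz × 19/6 × 28.35 g/oz ≈ 224 g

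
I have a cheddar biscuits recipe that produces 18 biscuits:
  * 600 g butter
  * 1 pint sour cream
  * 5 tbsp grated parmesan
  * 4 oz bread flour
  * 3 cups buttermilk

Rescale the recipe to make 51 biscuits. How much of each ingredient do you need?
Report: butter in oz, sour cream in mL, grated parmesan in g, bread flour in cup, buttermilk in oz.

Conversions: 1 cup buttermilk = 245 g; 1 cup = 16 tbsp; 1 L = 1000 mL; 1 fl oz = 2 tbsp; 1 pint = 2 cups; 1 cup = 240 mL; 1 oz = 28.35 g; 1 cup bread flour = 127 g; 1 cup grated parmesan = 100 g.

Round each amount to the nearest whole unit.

butter: 60 oz; sour cream: 1360 mL; grated parmesan: 89 g; bread flour: 3 cup; buttermilk: 73 oz

Scaling factor: 51/18 = 17/6.
butter: 600 g × 17/6 ÷ 28.35 g/oz ≈ 60 oz
sour cream: 1 pint × 17/6 × 2 cup/pint × 240 mL/cup = 1360 mL
grated parmesan: 5 tbsp × 17/6 ÷ 16 tbsp/cup × 100 g/cup ≈ 89 g
bread flour: 4 oz × 17/6 × 28.35 g/oz ÷ 127 g/cup ≈ 3 cup
buttermilk: 3 cup × 17/6 × 245 g/cup ÷ 28.35 g/oz ≈ 73 oz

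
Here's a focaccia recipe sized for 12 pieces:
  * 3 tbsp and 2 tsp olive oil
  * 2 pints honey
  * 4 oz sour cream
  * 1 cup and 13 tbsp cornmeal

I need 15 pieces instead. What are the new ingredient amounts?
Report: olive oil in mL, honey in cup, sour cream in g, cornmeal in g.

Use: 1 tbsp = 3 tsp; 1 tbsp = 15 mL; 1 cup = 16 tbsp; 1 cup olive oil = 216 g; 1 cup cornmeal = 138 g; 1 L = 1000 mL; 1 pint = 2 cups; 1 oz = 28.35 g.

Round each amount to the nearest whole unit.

olive oil: 69 mL; honey: 5 cup; sour cream: 142 g; cornmeal: 313 g

Scaling factor: 15/12 = 5/4 = 1.25.
olive oil: (3 tbsp + 2 tsp = 11/3 tbsp) × 5/4 × 15 mL/tbsp ≈ 69 mL
honey: 2 pint × 5/4 × 2 cup/pint = 5 cup
sour cream: 4 oz × 5/4 × 28.35 g/oz ≈ 142 g
cornmeal: (1 cup + 13 tbsp = 1.8125 cup) × 5/4 × 138 g/cup ≈ 313 g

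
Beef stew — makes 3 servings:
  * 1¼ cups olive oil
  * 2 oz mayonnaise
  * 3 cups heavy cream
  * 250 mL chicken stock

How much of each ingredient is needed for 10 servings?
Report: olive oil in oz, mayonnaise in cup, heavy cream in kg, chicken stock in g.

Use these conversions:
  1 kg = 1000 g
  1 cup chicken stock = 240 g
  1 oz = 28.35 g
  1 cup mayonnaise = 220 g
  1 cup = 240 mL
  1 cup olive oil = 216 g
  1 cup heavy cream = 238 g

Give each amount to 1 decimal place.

Scaling factor: 10/3.
olive oil: 1.25 cup × 10/3 × 216 g/cup ÷ 28.35 g/oz ≈ 31.7 oz
mayonnaise: 2 oz × 10/3 × 28.35 g/oz ÷ 220 g/cup ≈ 0.9 cup
heavy cream: 3 cup × 10/3 × 238 g/cup ÷ 1000 g/kg ≈ 2.4 kg
chicken stock: 250 mL × 10/3 ÷ 240 mL/cup × 240 g/cup ≈ 833.3 g

olive oil: 31.7 oz; mayonnaise: 0.9 cup; heavy cream: 2.4 kg; chicken stock: 833.3 g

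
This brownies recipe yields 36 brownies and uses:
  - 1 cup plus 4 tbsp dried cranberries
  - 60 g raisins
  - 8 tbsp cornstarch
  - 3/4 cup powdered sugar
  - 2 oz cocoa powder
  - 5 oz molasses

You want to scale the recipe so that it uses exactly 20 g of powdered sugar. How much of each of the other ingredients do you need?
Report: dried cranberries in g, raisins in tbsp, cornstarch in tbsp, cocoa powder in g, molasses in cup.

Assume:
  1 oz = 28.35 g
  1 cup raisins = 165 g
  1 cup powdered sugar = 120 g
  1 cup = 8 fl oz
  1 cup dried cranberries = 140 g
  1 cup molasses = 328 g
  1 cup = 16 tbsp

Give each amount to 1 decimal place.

dried cranberries: 38.9 g; raisins: 1.3 tbsp; cornstarch: 1.8 tbsp; cocoa powder: 12.6 g; molasses: 0.1 cup

The original recipe has 90 g of powdered sugar, so the scaling factor is 20 ÷ 90 = 2/9.
dried cranberries: (1 cup + 4 tbsp = 1.25 cup) × 2/9 × 140 g/cup ≈ 38.9 g
raisins: 60 g × 2/9 ÷ 165 g/cup × 16 tbsp/cup ≈ 1.3 tbsp
cornstarch: 8 tbsp × 2/9 ≈ 1.8 tbsp
cocoa powder: 2 oz × 2/9 × 28.35 g/oz = 12.6 g
molasses: 5 oz × 2/9 × 28.35 g/oz ÷ 328 g/cup ≈ 0.1 cup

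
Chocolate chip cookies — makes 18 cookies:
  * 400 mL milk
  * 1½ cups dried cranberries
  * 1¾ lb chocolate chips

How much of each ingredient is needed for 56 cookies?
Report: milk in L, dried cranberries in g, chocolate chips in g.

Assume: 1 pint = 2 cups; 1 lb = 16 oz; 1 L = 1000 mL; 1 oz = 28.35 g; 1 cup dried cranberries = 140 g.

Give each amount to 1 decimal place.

Scaling factor: 56/18 = 28/9.
milk: 400 mL × 28/9 ÷ 1000 mL/L ≈ 1.2 L
dried cranberries: 1.5 cup × 28/9 × 140 g/cup ≈ 653.3 g
chocolate chips: 1.75 lb × 28/9 × 16 oz/lb × 28.35 g/oz = 2469.6 g

milk: 1.2 L; dried cranberries: 653.3 g; chocolate chips: 2469.6 g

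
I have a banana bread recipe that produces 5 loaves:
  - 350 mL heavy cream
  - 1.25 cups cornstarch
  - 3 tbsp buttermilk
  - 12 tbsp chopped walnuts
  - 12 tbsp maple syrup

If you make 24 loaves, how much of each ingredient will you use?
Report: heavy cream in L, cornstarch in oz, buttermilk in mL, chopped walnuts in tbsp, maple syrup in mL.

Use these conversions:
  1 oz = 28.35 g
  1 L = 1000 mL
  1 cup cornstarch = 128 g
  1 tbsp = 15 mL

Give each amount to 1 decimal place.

heavy cream: 1.7 L; cornstarch: 27.1 oz; buttermilk: 216.0 mL; chopped walnuts: 57.6 tbsp; maple syrup: 864.0 mL

Scaling factor: 24/5 = 4.8.
heavy cream: 350 mL × 24/5 ÷ 1000 mL/L ≈ 1.7 L
cornstarch: 1.25 cup × 24/5 × 128 g/cup ÷ 28.35 g/oz ≈ 27.1 oz
buttermilk: 3 tbsp × 24/5 × 15 mL/tbsp = 216.0 mL
chopped walnuts: 12 tbsp × 24/5 = 57.6 tbsp
maple syrup: 12 tbsp × 24/5 × 15 mL/tbsp = 864.0 mL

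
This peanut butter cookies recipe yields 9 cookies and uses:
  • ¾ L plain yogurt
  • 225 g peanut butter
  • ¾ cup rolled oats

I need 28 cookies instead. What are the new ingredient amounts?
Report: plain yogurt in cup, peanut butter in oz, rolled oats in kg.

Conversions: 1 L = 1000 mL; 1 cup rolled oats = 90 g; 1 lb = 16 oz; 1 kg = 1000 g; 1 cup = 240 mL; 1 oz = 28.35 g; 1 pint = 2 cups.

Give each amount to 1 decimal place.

plain yogurt: 9.7 cup; peanut butter: 24.7 oz; rolled oats: 0.2 kg

Scaling factor: 28/9.
plain yogurt: 0.75 L × 28/9 × 1000 mL/L ÷ 240 mL/cup ≈ 9.7 cup
peanut butter: 225 g × 28/9 ÷ 28.35 g/oz ≈ 24.7 oz
rolled oats: 0.75 cup × 28/9 × 90 g/cup ÷ 1000 g/kg ≈ 0.2 kg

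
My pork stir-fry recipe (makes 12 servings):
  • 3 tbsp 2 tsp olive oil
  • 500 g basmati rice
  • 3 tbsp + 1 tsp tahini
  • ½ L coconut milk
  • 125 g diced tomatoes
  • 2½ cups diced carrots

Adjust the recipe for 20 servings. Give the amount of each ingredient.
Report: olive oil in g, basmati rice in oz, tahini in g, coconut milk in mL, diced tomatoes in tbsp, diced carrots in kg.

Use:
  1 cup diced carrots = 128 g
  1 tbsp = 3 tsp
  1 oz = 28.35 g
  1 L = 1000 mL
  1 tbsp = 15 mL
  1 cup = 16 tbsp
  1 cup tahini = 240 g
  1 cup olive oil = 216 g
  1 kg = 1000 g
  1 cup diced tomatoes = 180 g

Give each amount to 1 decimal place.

olive oil: 82.5 g; basmati rice: 29.4 oz; tahini: 83.3 g; coconut milk: 833.3 mL; diced tomatoes: 18.5 tbsp; diced carrots: 0.5 kg

Scaling factor: 20/12 = 5/3.
olive oil: (3 tbsp + 2 tsp = 11/3 tbsp) × 5/3 ÷ 16 tbsp/cup × 216 g/cup = 82.5 g
basmati rice: 500 g × 5/3 ÷ 28.35 g/oz ≈ 29.4 oz
tahini: (3 tbsp + 1 tsp = 10/3 tbsp) × 5/3 ÷ 16 tbsp/cup × 240 g/cup ≈ 83.3 g
coconut milk: 0.5 L × 5/3 × 1000 mL/L ≈ 833.3 mL
diced tomatoes: 125 g × 5/3 ÷ 180 g/cup × 16 tbsp/cup ≈ 18.5 tbsp
diced carrots: 2.5 cup × 5/3 × 128 g/cup ÷ 1000 g/kg ≈ 0.5 kg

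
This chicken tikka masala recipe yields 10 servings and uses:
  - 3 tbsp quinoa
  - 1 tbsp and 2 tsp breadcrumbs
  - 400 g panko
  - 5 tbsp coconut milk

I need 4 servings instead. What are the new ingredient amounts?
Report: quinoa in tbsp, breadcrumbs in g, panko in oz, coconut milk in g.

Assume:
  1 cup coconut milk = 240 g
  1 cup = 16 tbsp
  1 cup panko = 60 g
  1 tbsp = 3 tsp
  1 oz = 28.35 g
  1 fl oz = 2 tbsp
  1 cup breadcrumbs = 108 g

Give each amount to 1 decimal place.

quinoa: 1.2 tbsp; breadcrumbs: 4.5 g; panko: 5.6 oz; coconut milk: 30.0 g

Scaling factor: 4/10 = 2/5 = 0.4.
quinoa: 3 tbsp × 2/5 = 1.2 tbsp
breadcrumbs: (1 tbsp + 2 tsp = 5/3 tbsp) × 2/5 ÷ 16 tbsp/cup × 108 g/cup = 4.5 g
panko: 400 g × 2/5 ÷ 28.35 g/oz ≈ 5.6 oz
coconut milk: 5 tbsp × 2/5 ÷ 16 tbsp/cup × 240 g/cup = 30.0 g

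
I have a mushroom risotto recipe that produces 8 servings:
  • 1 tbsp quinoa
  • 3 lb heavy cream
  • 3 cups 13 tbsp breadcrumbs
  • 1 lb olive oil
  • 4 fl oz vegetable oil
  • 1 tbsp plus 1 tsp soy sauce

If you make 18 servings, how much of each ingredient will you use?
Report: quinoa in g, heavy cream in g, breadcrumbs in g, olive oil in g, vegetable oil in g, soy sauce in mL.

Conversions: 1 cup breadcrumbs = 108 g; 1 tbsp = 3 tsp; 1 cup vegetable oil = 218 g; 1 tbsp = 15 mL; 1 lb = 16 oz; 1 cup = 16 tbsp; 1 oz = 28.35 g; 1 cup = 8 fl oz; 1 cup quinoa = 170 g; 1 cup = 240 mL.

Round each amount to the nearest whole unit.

quinoa: 24 g; heavy cream: 3062 g; breadcrumbs: 926 g; olive oil: 1021 g; vegetable oil: 245 g; soy sauce: 45 mL

Scaling factor: 18/8 = 9/4 = 2.25.
quinoa: 1 tbsp × 9/4 ÷ 16 tbsp/cup × 170 g/cup ≈ 24 g
heavy cream: 3 lb × 9/4 × 16 oz/lb × 28.35 g/oz ≈ 3062 g
breadcrumbs: (3 cup + 13 tbsp = 3.8125 cup) × 9/4 × 108 g/cup ≈ 926 g
olive oil: 1 lb × 9/4 × 16 oz/lb × 28.35 g/oz ≈ 1021 g
vegetable oil: 4 fl oz × 9/4 ÷ 8 fl oz/cup × 218 g/cup ≈ 245 g
soy sauce: (1 tbsp + 1 tsp = 4/3 tbsp) × 9/4 × 15 mL/tbsp = 45 mL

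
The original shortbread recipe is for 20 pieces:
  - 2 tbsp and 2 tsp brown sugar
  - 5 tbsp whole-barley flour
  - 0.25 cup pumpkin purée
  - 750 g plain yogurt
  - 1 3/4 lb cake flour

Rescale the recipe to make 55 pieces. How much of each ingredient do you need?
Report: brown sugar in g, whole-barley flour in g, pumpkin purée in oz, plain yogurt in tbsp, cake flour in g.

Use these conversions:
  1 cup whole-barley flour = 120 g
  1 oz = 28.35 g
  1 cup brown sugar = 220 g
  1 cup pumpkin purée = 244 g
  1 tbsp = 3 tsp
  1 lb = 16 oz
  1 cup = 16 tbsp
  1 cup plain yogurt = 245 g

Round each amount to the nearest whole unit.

Scaling factor: 55/20 = 11/4 = 2.75.
brown sugar: (2 tbsp + 2 tsp = 8/3 tbsp) × 11/4 ÷ 16 tbsp/cup × 220 g/cup ≈ 101 g
whole-barley flour: 5 tbsp × 11/4 ÷ 16 tbsp/cup × 120 g/cup ≈ 103 g
pumpkin purée: 0.25 cup × 11/4 × 244 g/cup ÷ 28.35 g/oz ≈ 6 oz
plain yogurt: 750 g × 11/4 ÷ 245 g/cup × 16 tbsp/cup ≈ 135 tbsp
cake flour: 1.75 lb × 11/4 × 16 oz/lb × 28.35 g/oz ≈ 2183 g

brown sugar: 101 g; whole-barley flour: 103 g; pumpkin purée: 6 oz; plain yogurt: 135 tbsp; cake flour: 2183 g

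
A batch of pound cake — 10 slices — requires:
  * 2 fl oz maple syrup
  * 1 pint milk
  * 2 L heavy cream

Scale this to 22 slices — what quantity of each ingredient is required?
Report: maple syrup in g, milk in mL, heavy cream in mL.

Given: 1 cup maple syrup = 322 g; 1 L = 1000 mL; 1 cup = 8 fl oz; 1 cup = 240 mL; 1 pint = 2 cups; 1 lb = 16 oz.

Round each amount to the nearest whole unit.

Scaling factor: 22/10 = 11/5 = 2.2.
maple syrup: 2 fl oz × 11/5 ÷ 8 fl oz/cup × 322 g/cup ≈ 177 g
milk: 1 pint × 11/5 × 2 cup/pint × 240 mL/cup = 1056 mL
heavy cream: 2 L × 11/5 × 1000 mL/L = 4400 mL

maple syrup: 177 g; milk: 1056 mL; heavy cream: 4400 mL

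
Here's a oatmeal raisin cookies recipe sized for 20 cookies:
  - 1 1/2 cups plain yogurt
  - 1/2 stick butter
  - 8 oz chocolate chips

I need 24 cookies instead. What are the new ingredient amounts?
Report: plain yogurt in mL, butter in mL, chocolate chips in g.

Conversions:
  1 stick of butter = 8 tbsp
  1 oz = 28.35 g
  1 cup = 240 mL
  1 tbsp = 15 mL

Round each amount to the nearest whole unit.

plain yogurt: 432 mL; butter: 72 mL; chocolate chips: 272 g

Scaling factor: 24/20 = 6/5 = 1.2.
plain yogurt: 1.5 cup × 6/5 × 240 mL/cup = 432 mL
butter: 0.5 stick × 6/5 × 8 tbsp/stick × 15 mL/tbsp = 72 mL
chocolate chips: 8 oz × 6/5 × 28.35 g/oz ≈ 272 g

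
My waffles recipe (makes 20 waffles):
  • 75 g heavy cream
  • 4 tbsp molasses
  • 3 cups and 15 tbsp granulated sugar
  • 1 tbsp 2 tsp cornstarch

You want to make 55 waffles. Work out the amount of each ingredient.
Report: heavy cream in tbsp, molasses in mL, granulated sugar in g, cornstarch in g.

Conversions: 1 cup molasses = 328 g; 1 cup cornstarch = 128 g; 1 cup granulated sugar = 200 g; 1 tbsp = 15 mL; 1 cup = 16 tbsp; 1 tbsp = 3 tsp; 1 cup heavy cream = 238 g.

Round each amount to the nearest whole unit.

Scaling factor: 55/20 = 11/4 = 2.75.
heavy cream: 75 g × 11/4 ÷ 238 g/cup × 16 tbsp/cup ≈ 14 tbsp
molasses: 4 tbsp × 11/4 × 15 mL/tbsp = 165 mL
granulated sugar: (3 cup + 15 tbsp = 3.9375 cup) × 11/4 × 200 g/cup ≈ 2166 g
cornstarch: (1 tbsp + 2 tsp = 5/3 tbsp) × 11/4 ÷ 16 tbsp/cup × 128 g/cup ≈ 37 g

heavy cream: 14 tbsp; molasses: 165 mL; granulated sugar: 2166 g; cornstarch: 37 g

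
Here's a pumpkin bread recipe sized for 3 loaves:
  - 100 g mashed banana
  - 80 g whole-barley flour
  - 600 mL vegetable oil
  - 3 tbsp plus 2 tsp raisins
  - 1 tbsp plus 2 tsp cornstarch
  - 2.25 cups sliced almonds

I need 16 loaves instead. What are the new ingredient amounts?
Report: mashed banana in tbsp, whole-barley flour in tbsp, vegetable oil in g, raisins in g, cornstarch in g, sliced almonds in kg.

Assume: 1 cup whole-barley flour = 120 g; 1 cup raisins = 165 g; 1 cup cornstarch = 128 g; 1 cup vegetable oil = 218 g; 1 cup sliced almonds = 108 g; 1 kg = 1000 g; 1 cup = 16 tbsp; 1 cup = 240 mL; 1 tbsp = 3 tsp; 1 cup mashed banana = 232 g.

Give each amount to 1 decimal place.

mashed banana: 36.8 tbsp; whole-barley flour: 56.9 tbsp; vegetable oil: 2906.7 g; raisins: 201.7 g; cornstarch: 71.1 g; sliced almonds: 1.3 kg

Scaling factor: 16/3.
mashed banana: 100 g × 16/3 ÷ 232 g/cup × 16 tbsp/cup ≈ 36.8 tbsp
whole-barley flour: 80 g × 16/3 ÷ 120 g/cup × 16 tbsp/cup ≈ 56.9 tbsp
vegetable oil: 600 mL × 16/3 ÷ 240 mL/cup × 218 g/cup ≈ 2906.7 g
raisins: (3 tbsp + 2 tsp = 11/3 tbsp) × 16/3 ÷ 16 tbsp/cup × 165 g/cup ≈ 201.7 g
cornstarch: (1 tbsp + 2 tsp = 5/3 tbsp) × 16/3 ÷ 16 tbsp/cup × 128 g/cup ≈ 71.1 g
sliced almonds: 2.25 cup × 16/3 × 108 g/cup ÷ 1000 g/kg ≈ 1.3 kg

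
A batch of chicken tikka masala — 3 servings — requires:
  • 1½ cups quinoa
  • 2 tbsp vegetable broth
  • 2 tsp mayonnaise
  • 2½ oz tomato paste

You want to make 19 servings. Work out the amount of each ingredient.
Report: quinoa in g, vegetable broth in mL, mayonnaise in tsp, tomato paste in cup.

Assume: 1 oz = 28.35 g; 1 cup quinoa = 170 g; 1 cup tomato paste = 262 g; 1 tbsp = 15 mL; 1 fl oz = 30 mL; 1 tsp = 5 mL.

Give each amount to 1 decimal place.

Scaling factor: 19/3.
quinoa: 1.5 cup × 19/3 × 170 g/cup = 1615.0 g
vegetable broth: 2 tbsp × 19/3 × 15 mL/tbsp = 190.0 mL
mayonnaise: 2 tsp × 19/3 ≈ 12.7 tsp
tomato paste: 2.5 oz × 19/3 × 28.35 g/oz ÷ 262 g/cup ≈ 1.7 cup

quinoa: 1615.0 g; vegetable broth: 190.0 mL; mayonnaise: 12.7 tsp; tomato paste: 1.7 cup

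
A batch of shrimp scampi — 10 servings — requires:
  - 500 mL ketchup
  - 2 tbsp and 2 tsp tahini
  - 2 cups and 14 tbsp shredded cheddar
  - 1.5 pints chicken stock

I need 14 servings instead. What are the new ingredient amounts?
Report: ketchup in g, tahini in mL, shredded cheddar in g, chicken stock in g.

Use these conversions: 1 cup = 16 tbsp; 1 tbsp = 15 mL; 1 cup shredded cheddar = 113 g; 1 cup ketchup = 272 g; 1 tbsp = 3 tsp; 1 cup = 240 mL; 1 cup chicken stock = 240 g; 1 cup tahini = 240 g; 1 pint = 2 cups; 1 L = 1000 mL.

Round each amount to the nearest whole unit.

ketchup: 793 g; tahini: 56 mL; shredded cheddar: 455 g; chicken stock: 1008 g

Scaling factor: 14/10 = 7/5 = 1.4.
ketchup: 500 mL × 7/5 ÷ 240 mL/cup × 272 g/cup ≈ 793 g
tahini: (2 tbsp + 2 tsp = 8/3 tbsp) × 7/5 × 15 mL/tbsp = 56 mL
shredded cheddar: (2 cup + 14 tbsp = 2.875 cup) × 7/5 × 113 g/cup ≈ 455 g
chicken stock: 1.5 pint × 7/5 × 2 cup/pint × 240 g/cup = 1008 g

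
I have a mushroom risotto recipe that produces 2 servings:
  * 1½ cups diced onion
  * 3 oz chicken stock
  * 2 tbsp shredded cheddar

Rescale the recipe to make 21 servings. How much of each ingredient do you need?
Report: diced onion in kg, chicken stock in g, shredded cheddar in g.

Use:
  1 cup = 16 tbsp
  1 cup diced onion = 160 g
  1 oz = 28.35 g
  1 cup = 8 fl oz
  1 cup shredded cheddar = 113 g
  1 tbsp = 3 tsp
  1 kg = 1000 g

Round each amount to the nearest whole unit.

Scaling factor: 21/2 = 10.5.
diced onion: 1.5 cup × 21/2 × 160 g/cup ÷ 1000 g/kg ≈ 3 kg
chicken stock: 3 oz × 21/2 × 28.35 g/oz ≈ 893 g
shredded cheddar: 2 tbsp × 21/2 ÷ 16 tbsp/cup × 113 g/cup ≈ 148 g

diced onion: 3 kg; chicken stock: 893 g; shredded cheddar: 148 g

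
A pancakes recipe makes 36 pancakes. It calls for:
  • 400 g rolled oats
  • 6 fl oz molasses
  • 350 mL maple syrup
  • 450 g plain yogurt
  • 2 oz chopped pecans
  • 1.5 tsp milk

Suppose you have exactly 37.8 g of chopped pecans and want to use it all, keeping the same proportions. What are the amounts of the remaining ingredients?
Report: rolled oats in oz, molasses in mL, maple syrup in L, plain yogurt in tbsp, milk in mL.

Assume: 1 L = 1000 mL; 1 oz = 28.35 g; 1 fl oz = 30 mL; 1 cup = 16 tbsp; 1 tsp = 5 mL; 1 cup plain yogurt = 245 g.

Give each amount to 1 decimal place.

rolled oats: 9.4 oz; molasses: 120.0 mL; maple syrup: 0.2 L; plain yogurt: 19.6 tbsp; milk: 5.0 mL

The original recipe has 56.7 g of chopped pecans, so the scaling factor is 37.8 ÷ 56.7 = 2/3.
rolled oats: 400 g × 2/3 ÷ 28.35 g/oz ≈ 9.4 oz
molasses: 6 fl oz × 2/3 × 30 mL/fl oz = 120.0 mL
maple syrup: 350 mL × 2/3 ÷ 1000 mL/L ≈ 0.2 L
plain yogurt: 450 g × 2/3 ÷ 245 g/cup × 16 tbsp/cup ≈ 19.6 tbsp
milk: 1.5 tsp × 2/3 × 5 mL/tsp = 5.0 mL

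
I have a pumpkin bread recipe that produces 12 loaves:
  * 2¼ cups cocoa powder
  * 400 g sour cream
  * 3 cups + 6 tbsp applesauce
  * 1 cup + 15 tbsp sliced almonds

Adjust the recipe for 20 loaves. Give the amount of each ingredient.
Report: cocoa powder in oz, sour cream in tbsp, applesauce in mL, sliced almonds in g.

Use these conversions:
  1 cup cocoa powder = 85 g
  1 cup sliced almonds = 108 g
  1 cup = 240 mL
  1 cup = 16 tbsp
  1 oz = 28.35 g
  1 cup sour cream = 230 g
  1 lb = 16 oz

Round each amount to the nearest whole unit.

cocoa powder: 11 oz; sour cream: 46 tbsp; applesauce: 1350 mL; sliced almonds: 349 g

Scaling factor: 20/12 = 5/3.
cocoa powder: 2.25 cup × 5/3 × 85 g/cup ÷ 28.35 g/oz ≈ 11 oz
sour cream: 400 g × 5/3 ÷ 230 g/cup × 16 tbsp/cup ≈ 46 tbsp
applesauce: (3 cup + 6 tbsp = 3.375 cup) × 5/3 × 240 mL/cup = 1350 mL
sliced almonds: (1 cup + 15 tbsp = 1.9375 cup) × 5/3 × 108 g/cup ≈ 349 g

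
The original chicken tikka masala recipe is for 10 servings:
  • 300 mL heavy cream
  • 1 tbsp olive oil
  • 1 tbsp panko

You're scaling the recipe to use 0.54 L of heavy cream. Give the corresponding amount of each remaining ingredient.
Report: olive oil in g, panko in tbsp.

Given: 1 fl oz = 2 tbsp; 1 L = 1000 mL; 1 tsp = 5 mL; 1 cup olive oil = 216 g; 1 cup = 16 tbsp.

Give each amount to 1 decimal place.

olive oil: 24.3 g; panko: 1.8 tbsp

The original recipe has 0.3 L of heavy cream, so the scaling factor is 0.54 ÷ 0.3 = 9/5 = 1.8.
olive oil: 1 tbsp × 9/5 ÷ 16 tbsp/cup × 216 g/cup = 24.3 g
panko: 1 tbsp × 9/5 = 1.8 tbsp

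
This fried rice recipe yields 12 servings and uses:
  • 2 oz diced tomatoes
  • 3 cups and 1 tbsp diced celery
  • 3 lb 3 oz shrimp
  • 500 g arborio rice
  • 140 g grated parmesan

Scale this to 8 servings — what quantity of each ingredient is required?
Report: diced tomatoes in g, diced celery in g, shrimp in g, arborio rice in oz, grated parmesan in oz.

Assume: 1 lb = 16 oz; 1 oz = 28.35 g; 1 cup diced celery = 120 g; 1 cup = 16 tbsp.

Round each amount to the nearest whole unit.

diced tomatoes: 38 g; diced celery: 245 g; shrimp: 964 g; arborio rice: 12 oz; grated parmesan: 3 oz

Scaling factor: 8/12 = 2/3.
diced tomatoes: 2 oz × 2/3 × 28.35 g/oz ≈ 38 g
diced celery: (3 cup + 1 tbsp = 3.0625 cup) × 2/3 × 120 g/cup = 245 g
shrimp: (3 lb + 3 oz = 3.1875 lb) × 2/3 × 16 oz/lb × 28.35 g/oz ≈ 964 g
arborio rice: 500 g × 2/3 ÷ 28.35 g/oz ≈ 12 oz
grated parmesan: 140 g × 2/3 ÷ 28.35 g/oz ≈ 3 oz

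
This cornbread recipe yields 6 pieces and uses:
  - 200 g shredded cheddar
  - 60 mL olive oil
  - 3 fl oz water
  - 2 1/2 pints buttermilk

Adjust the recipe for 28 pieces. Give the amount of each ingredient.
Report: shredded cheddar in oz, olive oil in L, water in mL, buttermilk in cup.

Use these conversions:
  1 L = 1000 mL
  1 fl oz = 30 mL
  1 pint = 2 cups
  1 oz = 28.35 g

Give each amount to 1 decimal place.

shredded cheddar: 32.9 oz; olive oil: 0.3 L; water: 420.0 mL; buttermilk: 23.3 cup

Scaling factor: 28/6 = 14/3.
shredded cheddar: 200 g × 14/3 ÷ 28.35 g/oz ≈ 32.9 oz
olive oil: 60 mL × 14/3 ÷ 1000 mL/L ≈ 0.3 L
water: 3 fl oz × 14/3 × 30 mL/fl oz = 420.0 mL
buttermilk: 2.5 pint × 14/3 × 2 cup/pint ≈ 23.3 cup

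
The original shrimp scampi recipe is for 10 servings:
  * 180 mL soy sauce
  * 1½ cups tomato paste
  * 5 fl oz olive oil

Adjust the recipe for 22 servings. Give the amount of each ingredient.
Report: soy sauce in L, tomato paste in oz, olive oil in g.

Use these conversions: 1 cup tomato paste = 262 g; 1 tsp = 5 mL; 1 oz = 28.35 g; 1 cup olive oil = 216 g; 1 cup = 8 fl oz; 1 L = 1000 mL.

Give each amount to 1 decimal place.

soy sauce: 0.4 L; tomato paste: 30.5 oz; olive oil: 297.0 g

Scaling factor: 22/10 = 11/5 = 2.2.
soy sauce: 180 mL × 11/5 ÷ 1000 mL/L ≈ 0.4 L
tomato paste: 1.5 cup × 11/5 × 262 g/cup ÷ 28.35 g/oz ≈ 30.5 oz
olive oil: 5 fl oz × 11/5 ÷ 8 fl oz/cup × 216 g/cup = 297.0 g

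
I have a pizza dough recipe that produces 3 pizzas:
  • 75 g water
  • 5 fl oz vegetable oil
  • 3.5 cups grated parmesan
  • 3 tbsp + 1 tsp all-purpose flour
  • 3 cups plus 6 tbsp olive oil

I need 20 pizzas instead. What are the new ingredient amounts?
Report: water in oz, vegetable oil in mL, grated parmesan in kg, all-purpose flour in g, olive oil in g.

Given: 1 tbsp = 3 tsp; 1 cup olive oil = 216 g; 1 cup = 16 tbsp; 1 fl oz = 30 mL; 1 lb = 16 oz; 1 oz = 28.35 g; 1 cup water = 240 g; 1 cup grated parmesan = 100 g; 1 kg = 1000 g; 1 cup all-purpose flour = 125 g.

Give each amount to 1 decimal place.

water: 17.6 oz; vegetable oil: 1000.0 mL; grated parmesan: 2.3 kg; all-purpose flour: 173.6 g; olive oil: 4860.0 g

Scaling factor: 20/3.
water: 75 g × 20/3 ÷ 28.35 g/oz ≈ 17.6 oz
vegetable oil: 5 fl oz × 20/3 × 30 mL/fl oz = 1000.0 mL
grated parmesan: 3.5 cup × 20/3 × 100 g/cup ÷ 1000 g/kg ≈ 2.3 kg
all-purpose flour: (3 tbsp + 1 tsp = 10/3 tbsp) × 20/3 ÷ 16 tbsp/cup × 125 g/cup ≈ 173.6 g
olive oil: (3 cup + 6 tbsp = 3.375 cup) × 20/3 × 216 g/cup = 4860.0 g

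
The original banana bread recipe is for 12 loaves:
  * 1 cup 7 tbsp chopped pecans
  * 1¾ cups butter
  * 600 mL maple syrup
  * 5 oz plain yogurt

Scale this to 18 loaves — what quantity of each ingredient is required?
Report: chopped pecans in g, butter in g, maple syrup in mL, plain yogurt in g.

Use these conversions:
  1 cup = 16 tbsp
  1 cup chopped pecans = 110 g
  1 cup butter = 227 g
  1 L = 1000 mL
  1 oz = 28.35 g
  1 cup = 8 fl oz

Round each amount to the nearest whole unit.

chopped pecans: 237 g; butter: 596 g; maple syrup: 900 mL; plain yogurt: 213 g

Scaling factor: 18/12 = 3/2 = 1.5.
chopped pecans: (1 cup + 7 tbsp = 1.4375 cup) × 3/2 × 110 g/cup ≈ 237 g
butter: 1.75 cup × 3/2 × 227 g/cup ≈ 596 g
maple syrup: 600 mL × 3/2 = 900 mL
plain yogurt: 5 oz × 3/2 × 28.35 g/oz ≈ 213 g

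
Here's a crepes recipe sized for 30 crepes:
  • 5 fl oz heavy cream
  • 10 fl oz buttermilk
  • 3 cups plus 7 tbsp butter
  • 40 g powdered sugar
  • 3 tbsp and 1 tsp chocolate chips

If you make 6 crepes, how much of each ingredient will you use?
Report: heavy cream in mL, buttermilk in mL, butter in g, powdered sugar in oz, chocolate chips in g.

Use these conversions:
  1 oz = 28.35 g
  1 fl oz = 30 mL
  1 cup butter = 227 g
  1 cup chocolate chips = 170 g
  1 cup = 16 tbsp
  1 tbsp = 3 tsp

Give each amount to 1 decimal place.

Scaling factor: 6/30 = 1/5 = 0.2.
heavy cream: 5 fl oz × 1/5 × 30 mL/fl oz = 30.0 mL
buttermilk: 10 fl oz × 1/5 × 30 mL/fl oz = 60.0 mL
butter: (3 cup + 7 tbsp = 3.4375 cup) × 1/5 × 227 g/cup ≈ 156.1 g
powdered sugar: 40 g × 1/5 ÷ 28.35 g/oz ≈ 0.3 oz
chocolate chips: (3 tbsp + 1 tsp = 10/3 tbsp) × 1/5 ÷ 16 tbsp/cup × 170 g/cup ≈ 7.1 g

heavy cream: 30.0 mL; buttermilk: 60.0 mL; butter: 156.1 g; powdered sugar: 0.3 oz; chocolate chips: 7.1 g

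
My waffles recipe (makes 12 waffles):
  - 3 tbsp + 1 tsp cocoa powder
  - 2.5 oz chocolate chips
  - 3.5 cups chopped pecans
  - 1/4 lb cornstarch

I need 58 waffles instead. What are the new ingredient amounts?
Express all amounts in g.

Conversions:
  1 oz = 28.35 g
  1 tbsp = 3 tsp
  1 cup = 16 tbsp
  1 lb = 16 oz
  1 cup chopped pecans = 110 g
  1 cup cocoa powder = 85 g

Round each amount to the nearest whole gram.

Scaling factor: 58/12 = 29/6.
cocoa powder: (3 tbsp + 1 tsp = 10/3 tbsp) × 29/6 ÷ 16 tbsp/cup × 85 g/cup ≈ 86 g
chocolate chips: 2.5 oz × 29/6 × 28.35 g/oz ≈ 343 g
chopped pecans: 3.5 cup × 29/6 × 110 g/cup ≈ 1861 g
cornstarch: 0.25 lb × 29/6 × 16 oz/lb × 28.35 g/oz ≈ 548 g

cocoa powder: 86 g; chocolate chips: 343 g; chopped pecans: 1861 g; cornstarch: 548 g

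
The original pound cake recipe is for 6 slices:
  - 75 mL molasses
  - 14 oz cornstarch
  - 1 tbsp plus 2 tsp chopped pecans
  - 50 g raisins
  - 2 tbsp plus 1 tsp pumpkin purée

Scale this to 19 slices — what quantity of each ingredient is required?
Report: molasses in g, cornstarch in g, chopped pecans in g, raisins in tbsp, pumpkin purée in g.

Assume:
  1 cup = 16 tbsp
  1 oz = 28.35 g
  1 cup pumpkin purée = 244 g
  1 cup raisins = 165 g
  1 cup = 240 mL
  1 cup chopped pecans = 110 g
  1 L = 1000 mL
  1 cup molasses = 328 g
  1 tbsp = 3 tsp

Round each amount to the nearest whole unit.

Scaling factor: 19/6.
molasses: 75 mL × 19/6 ÷ 240 mL/cup × 328 g/cup ≈ 325 g
cornstarch: 14 oz × 19/6 × 28.35 g/oz ≈ 1257 g
chopped pecans: (1 tbsp + 2 tsp = 5/3 tbsp) × 19/6 ÷ 16 tbsp/cup × 110 g/cup ≈ 36 g
raisins: 50 g × 19/6 ÷ 165 g/cup × 16 tbsp/cup ≈ 15 tbsp
pumpkin purée: (2 tbsp + 1 tsp = 7/3 tbsp) × 19/6 ÷ 16 tbsp/cup × 244 g/cup ≈ 113 g

molasses: 325 g; cornstarch: 1257 g; chopped pecans: 36 g; raisins: 15 tbsp; pumpkin purée: 113 g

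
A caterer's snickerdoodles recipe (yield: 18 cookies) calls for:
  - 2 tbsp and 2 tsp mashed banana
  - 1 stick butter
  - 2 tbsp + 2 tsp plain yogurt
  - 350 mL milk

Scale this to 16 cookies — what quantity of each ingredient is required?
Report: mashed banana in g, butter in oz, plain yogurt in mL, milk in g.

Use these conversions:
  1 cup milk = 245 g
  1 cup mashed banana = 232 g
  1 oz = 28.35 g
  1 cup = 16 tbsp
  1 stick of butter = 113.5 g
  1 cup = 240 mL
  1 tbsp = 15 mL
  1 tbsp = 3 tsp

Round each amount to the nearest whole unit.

mashed banana: 34 g; butter: 4 oz; plain yogurt: 36 mL; milk: 318 g

Scaling factor: 16/18 = 8/9.
mashed banana: (2 tbsp + 2 tsp = 8/3 tbsp) × 8/9 ÷ 16 tbsp/cup × 232 g/cup ≈ 34 g
butter: 1 stick × 8/9 × 113.5 g/stick ÷ 28.35 g/oz ≈ 4 oz
plain yogurt: (2 tbsp + 2 tsp = 8/3 tbsp) × 8/9 × 15 mL/tbsp ≈ 36 mL
milk: 350 mL × 8/9 ÷ 240 mL/cup × 245 g/cup ≈ 318 g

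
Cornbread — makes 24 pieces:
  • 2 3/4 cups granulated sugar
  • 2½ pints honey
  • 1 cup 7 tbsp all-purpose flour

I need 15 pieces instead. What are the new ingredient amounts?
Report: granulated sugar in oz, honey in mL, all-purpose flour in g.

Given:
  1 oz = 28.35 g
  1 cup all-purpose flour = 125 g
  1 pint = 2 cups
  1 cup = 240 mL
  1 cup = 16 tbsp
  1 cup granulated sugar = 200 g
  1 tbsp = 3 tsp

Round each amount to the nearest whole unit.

Scaling factor: 15/24 = 5/8 = 0.625.
granulated sugar: 2.75 cup × 5/8 × 200 g/cup ÷ 28.35 g/oz ≈ 12 oz
honey: 2.5 pint × 5/8 × 2 cup/pint × 240 mL/cup = 750 mL
all-purpose flour: (1 cup + 7 tbsp = 1.4375 cup) × 5/8 × 125 g/cup ≈ 112 g

granulated sugar: 12 oz; honey: 750 mL; all-purpose flour: 112 g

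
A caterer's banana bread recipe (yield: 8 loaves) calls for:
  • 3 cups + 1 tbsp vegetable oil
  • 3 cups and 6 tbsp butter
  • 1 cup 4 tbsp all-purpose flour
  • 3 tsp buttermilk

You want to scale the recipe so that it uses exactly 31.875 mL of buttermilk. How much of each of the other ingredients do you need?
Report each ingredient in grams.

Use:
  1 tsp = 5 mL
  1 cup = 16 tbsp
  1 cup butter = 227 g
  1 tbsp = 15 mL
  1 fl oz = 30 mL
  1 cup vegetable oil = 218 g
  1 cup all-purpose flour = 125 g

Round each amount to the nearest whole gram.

The original recipe has 15 mL of buttermilk, so the scaling factor is 31.875 ÷ 15 = 17/8 = 2.125.
vegetable oil: (3 cup + 1 tbsp = 3.0625 cup) × 17/8 × 218 g/cup ≈ 1419 g
butter: (3 cup + 6 tbsp = 3.375 cup) × 17/8 × 227 g/cup ≈ 1628 g
all-purpose flour: (1 cup + 4 tbsp = 1.25 cup) × 17/8 × 125 g/cup ≈ 332 g

vegetable oil: 1419 g; butter: 1628 g; all-purpose flour: 332 g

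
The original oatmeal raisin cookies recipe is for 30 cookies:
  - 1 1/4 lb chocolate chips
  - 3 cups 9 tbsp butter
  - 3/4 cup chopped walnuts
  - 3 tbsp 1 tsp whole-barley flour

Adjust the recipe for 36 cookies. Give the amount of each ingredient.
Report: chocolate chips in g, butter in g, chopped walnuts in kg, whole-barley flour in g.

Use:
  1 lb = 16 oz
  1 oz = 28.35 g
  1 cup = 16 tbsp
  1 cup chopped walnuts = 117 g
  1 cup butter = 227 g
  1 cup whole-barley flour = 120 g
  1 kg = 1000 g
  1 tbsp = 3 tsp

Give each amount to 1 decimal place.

chocolate chips: 680.4 g; butter: 970.4 g; chopped walnuts: 0.1 kg; whole-barley flour: 30.0 g

Scaling factor: 36/30 = 6/5 = 1.2.
chocolate chips: 1.25 lb × 6/5 × 16 oz/lb × 28.35 g/oz = 680.4 g
butter: (3 cup + 9 tbsp = 3.5625 cup) × 6/5 × 227 g/cup ≈ 970.4 g
chopped walnuts: 0.75 cup × 6/5 × 117 g/cup ÷ 1000 g/kg ≈ 0.1 kg
whole-barley flour: (3 tbsp + 1 tsp = 10/3 tbsp) × 6/5 ÷ 16 tbsp/cup × 120 g/cup = 30.0 g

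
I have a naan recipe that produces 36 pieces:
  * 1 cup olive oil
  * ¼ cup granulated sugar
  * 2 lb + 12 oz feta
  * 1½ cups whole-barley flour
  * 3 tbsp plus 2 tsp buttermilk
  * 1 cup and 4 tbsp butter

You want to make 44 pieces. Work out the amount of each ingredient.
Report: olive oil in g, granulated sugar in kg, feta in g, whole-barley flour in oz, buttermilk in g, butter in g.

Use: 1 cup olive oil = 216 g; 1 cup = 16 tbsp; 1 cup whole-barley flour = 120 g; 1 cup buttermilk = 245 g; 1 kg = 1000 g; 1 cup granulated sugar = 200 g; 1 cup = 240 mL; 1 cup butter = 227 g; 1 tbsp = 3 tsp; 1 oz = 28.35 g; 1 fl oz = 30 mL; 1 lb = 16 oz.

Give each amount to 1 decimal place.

olive oil: 264.0 g; granulated sugar: 0.1 kg; feta: 1524.6 g; whole-barley flour: 7.8 oz; buttermilk: 68.6 g; butter: 346.8 g

Scaling factor: 44/36 = 11/9.
olive oil: 1 cup × 11/9 × 216 g/cup = 264.0 g
granulated sugar: 0.25 cup × 11/9 × 200 g/cup ÷ 1000 g/kg ≈ 0.1 kg
feta: (2 lb + 12 oz = 2.75 lb) × 11/9 × 16 oz/lb × 28.35 g/oz = 1524.6 g
whole-barley flour: 1.5 cup × 11/9 × 120 g/cup ÷ 28.35 g/oz ≈ 7.8 oz
buttermilk: (3 tbsp + 2 tsp = 11/3 tbsp) × 11/9 ÷ 16 tbsp/cup × 245 g/cup ≈ 68.6 g
butter: (1 cup + 4 tbsp = 1.25 cup) × 11/9 × 227 g/cup ≈ 346.8 g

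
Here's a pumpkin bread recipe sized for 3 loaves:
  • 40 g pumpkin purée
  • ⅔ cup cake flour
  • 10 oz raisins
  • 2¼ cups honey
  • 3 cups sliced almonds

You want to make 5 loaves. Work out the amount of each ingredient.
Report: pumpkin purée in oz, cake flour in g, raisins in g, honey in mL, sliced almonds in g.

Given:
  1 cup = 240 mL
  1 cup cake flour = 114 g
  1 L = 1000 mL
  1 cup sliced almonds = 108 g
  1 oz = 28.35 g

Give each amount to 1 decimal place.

Scaling factor: 5/3.
pumpkin purée: 40 g × 5/3 ÷ 28.35 g/oz ≈ 2.4 oz
cake flour: 2/3 cup × 5/3 × 114 g/cup ≈ 126.7 g
raisins: 10 oz × 5/3 × 28.35 g/oz = 472.5 g
honey: 2.25 cup × 5/3 × 240 mL/cup = 900.0 mL
sliced almonds: 3 cup × 5/3 × 108 g/cup = 540.0 g

pumpkin purée: 2.4 oz; cake flour: 126.7 g; raisins: 472.5 g; honey: 900.0 mL; sliced almonds: 540.0 g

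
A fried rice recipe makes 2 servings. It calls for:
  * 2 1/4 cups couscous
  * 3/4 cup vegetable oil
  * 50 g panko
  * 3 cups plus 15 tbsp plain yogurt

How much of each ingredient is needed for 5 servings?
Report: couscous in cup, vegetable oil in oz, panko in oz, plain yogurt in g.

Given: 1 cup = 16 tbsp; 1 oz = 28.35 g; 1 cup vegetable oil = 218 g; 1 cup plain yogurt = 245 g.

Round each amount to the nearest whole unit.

Scaling factor: 5/2 = 2.5.
couscous: 2.25 cup × 5/2 ≈ 6 cup
vegetable oil: 0.75 cup × 5/2 × 218 g/cup ÷ 28.35 g/oz ≈ 14 oz
panko: 50 g × 5/2 ÷ 28.35 g/oz ≈ 4 oz
plain yogurt: (3 cup + 15 tbsp = 3.9375 cup) × 5/2 × 245 g/cup ≈ 2412 g

couscous: 6 cup; vegetable oil: 14 oz; panko: 4 oz; plain yogurt: 2412 g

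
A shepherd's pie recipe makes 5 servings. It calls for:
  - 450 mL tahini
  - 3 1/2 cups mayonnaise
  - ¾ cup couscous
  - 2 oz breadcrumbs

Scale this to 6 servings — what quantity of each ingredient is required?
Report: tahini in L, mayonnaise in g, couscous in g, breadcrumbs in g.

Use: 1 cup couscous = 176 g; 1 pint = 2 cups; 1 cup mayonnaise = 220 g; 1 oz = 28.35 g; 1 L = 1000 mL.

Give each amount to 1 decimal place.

Scaling factor: 6/5 = 1.2.
tahini: 450 mL × 6/5 ÷ 1000 mL/L ≈ 0.5 L
mayonnaise: 3.5 cup × 6/5 × 220 g/cup = 924.0 g
couscous: 0.75 cup × 6/5 × 176 g/cup = 158.4 g
breadcrumbs: 2 oz × 6/5 × 28.35 g/oz ≈ 68.0 g

tahini: 0.5 L; mayonnaise: 924.0 g; couscous: 158.4 g; breadcrumbs: 68.0 g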